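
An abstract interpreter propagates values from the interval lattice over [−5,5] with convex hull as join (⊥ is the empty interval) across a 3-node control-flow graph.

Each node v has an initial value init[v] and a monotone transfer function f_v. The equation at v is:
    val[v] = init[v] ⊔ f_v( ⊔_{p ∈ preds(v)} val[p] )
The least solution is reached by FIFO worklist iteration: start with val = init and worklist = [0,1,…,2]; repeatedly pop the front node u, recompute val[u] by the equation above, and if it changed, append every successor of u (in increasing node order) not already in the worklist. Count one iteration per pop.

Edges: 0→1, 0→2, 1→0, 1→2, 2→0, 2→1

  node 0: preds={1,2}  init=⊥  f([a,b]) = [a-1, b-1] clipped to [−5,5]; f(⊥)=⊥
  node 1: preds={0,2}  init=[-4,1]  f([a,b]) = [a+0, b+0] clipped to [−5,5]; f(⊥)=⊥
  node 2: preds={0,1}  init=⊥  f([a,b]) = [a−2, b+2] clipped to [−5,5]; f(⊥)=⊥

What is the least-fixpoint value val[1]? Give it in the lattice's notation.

Worklist (10 pops):
  #1 pop 0: in=[-4,1] → [-5,0] (was ⊥); enqueue []
  #2 pop 1: in=[-5,0] → [-5,1] (was [-4,1]); enqueue [0]
  #3 pop 2: in=[-5,1] → [-5,3] (was ⊥); enqueue [1]
  #4 pop 0: in=[-5,3] → [-5,2] (was [-5,0]); enqueue [2]
  #5 pop 1: in=[-5,3] → [-5,3] (was [-5,1]); enqueue [0]
  #6 pop 2: in=[-5,3] → [-5,5] (was [-5,3]); enqueue [1]
  #7 pop 0: in=[-5,5] → [-5,4] (was [-5,2]); enqueue [2]
  #8 pop 1: in=[-5,5] → [-5,5] (was [-5,3]); enqueue [0]
  #9 pop 2: in=[-5,5] → [-5,5] (no change)
  #10 pop 0: in=[-5,5] → [-5,4] (no change)

Fixpoint:
  val[0] = [-5,4]
  val[1] = [-5,5]
  val[2] = [-5,5]

[-5,5]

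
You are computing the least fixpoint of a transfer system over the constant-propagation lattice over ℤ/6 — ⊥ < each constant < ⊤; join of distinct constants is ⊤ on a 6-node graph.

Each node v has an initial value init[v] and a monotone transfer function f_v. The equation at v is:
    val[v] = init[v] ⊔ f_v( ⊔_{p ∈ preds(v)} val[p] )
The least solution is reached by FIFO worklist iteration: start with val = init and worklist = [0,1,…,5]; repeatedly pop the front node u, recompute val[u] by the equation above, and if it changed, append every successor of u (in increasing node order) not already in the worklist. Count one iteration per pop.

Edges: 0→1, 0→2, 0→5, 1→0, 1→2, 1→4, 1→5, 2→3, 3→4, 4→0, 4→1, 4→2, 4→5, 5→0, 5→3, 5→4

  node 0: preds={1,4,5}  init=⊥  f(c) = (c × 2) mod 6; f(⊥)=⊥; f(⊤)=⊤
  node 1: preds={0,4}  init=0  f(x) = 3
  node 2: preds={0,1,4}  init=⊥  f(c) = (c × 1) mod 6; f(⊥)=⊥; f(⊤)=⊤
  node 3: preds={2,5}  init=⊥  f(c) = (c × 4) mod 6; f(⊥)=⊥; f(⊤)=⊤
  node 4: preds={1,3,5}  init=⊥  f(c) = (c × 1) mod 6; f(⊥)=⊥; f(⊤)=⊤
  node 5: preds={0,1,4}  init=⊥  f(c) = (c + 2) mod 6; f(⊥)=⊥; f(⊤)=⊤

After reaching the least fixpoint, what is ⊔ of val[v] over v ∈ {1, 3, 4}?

Iteration log — 12 steps:
  step 1. node 0  ⊔preds=0  new=0  old=⊥  +wl: 
  step 2. node 1  ⊔preds=0  new=⊤  old=0  +wl: 0
  step 3. node 2  ⊔preds=⊤  new=⊤  old=⊥  +wl: 
  step 4. node 3  ⊔preds=⊤  new=⊤  old=⊥  +wl: 
  step 5. node 4  ⊔preds=⊤  new=⊤  old=⊥  +wl: 1,2
  step 6. node 5  ⊔preds=⊤  new=⊤  old=⊥  +wl: 3,4
  step 7. node 0  ⊔preds=⊤  new=⊤  old=0  +wl: 5
  step 8. node 1  ⊔preds=⊤  new=⊤  stable
  step 9. node 2  ⊔preds=⊤  new=⊤  stable
  step 10. node 3  ⊔preds=⊤  new=⊤  stable
  step 11. node 4  ⊔preds=⊤  new=⊤  stable
  step 12. node 5  ⊔preds=⊤  new=⊤  stable

Least fixpoint reached:
  node 0: ⊤
  node 1: ⊤
  node 2: ⊤
  node 3: ⊤
  node 4: ⊤
  node 5: ⊤

⊤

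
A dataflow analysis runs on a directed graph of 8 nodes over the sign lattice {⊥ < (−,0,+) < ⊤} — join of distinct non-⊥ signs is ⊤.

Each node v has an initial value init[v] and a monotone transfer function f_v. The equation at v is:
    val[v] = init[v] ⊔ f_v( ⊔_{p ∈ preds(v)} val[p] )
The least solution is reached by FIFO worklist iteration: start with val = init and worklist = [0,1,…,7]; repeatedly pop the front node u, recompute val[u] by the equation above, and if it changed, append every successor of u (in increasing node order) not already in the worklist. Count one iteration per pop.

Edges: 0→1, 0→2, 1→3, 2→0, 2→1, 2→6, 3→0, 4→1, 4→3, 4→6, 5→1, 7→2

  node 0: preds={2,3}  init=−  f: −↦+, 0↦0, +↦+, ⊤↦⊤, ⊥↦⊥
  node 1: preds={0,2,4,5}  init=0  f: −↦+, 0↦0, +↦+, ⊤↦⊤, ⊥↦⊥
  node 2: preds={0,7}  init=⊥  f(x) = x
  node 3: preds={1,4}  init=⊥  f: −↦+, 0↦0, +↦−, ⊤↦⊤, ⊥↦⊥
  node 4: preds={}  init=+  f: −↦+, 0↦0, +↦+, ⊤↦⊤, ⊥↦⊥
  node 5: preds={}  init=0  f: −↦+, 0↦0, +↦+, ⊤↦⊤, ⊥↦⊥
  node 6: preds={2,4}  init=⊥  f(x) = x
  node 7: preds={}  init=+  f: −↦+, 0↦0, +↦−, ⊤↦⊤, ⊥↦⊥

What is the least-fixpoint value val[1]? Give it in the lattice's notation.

⊤

Iteration log — 11 steps:
  step 1. node 0  ⊔preds=⊥  new=−  stable
  step 2. node 1  ⊔preds=⊤  new=⊤  old=0  +wl: 
  step 3. node 2  ⊔preds=⊤  new=⊤  old=⊥  +wl: 0,1
  step 4. node 3  ⊔preds=⊤  new=⊤  old=⊥  +wl: 
  step 5. node 4  ⊔preds=⊥  new=+  stable
  step 6. node 5  ⊔preds=⊥  new=0  stable
  step 7. node 6  ⊔preds=⊤  new=⊤  old=⊥  +wl: 
  step 8. node 7  ⊔preds=⊥  new=+  stable
  step 9. node 0  ⊔preds=⊤  new=⊤  old=−  +wl: 2
  step 10. node 1  ⊔preds=⊤  new=⊤  stable
  step 11. node 2  ⊔preds=⊤  new=⊤  stable

Least fixpoint reached:
  node 0: ⊤
  node 1: ⊤
  node 2: ⊤
  node 3: ⊤
  node 4: +
  node 5: 0
  node 6: ⊤
  node 7: +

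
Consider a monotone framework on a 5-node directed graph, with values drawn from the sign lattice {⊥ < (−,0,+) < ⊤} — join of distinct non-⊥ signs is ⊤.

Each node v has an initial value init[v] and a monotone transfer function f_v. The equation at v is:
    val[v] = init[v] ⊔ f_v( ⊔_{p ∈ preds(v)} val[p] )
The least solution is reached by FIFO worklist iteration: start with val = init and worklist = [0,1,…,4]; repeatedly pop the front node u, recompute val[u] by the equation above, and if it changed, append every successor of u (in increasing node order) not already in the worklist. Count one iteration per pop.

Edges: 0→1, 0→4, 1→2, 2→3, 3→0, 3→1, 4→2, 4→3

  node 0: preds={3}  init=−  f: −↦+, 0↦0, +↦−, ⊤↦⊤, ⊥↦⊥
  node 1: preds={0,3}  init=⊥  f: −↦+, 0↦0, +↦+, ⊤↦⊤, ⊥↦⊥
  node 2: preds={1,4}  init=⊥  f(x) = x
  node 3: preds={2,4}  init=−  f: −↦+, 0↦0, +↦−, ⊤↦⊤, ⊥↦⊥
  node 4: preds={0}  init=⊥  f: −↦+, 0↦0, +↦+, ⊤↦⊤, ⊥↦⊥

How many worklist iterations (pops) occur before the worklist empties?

9

Trace (9 dequeues):
  [1] u=0 | in − | out ⊤ | prev − | push {}
  [2] u=1 | in ⊤ | out ⊤ | prev ⊥ | push {}
  [3] u=2 | in ⊤ | out ⊤ | prev ⊥ | push {}
  [4] u=3 | in ⊤ | out ⊤ | prev − | push {0,1}
  [5] u=4 | in ⊤ | out ⊤ | prev ⊥ | push {2,3}
  [6] u=0 | in ⊤ | out ⊤ | ==
  [7] u=1 | in ⊤ | out ⊤ | ==
  [8] u=2 | in ⊤ | out ⊤ | ==
  [9] u=3 | in ⊤ | out ⊤ | ==

Converged values:
  [0] ⊤
  [1] ⊤
  [2] ⊤
  [3] ⊤
  [4] ⊤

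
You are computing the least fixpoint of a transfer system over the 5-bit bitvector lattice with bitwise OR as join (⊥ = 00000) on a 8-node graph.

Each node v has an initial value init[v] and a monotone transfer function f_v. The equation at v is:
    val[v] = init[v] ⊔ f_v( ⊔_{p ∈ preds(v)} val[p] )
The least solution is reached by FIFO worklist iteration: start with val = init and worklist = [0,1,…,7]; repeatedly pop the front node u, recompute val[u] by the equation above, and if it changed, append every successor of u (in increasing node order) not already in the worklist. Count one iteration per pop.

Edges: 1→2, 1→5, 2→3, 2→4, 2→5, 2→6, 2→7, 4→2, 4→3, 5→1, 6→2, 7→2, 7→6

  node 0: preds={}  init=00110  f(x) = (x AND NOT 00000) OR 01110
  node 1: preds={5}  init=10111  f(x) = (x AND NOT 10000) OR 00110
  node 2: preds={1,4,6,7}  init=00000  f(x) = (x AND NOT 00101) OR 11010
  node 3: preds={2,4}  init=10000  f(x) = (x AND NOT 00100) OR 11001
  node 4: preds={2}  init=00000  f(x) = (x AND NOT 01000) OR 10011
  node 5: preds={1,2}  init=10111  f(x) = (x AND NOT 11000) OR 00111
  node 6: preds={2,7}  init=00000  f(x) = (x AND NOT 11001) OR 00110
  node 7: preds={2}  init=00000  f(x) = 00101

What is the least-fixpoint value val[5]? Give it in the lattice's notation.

Worklist (11 pops):
  #1 pop 0: in=00000 → 01110 (was 00110); enqueue []
  #2 pop 1: in=10111 → 10111 (no change)
  #3 pop 2: in=10111 → 11010 (was 00000); enqueue []
  #4 pop 3: in=11010 → 11011 (was 10000); enqueue []
  #5 pop 4: in=11010 → 10011 (was 00000); enqueue [2,3]
  #6 pop 5: in=11111 → 10111 (no change)
  #7 pop 6: in=11010 → 00110 (was 00000); enqueue []
  #8 pop 7: in=11010 → 00101 (was 00000); enqueue [6]
  #9 pop 2: in=10111 → 11010 (no change)
  #10 pop 3: in=11011 → 11011 (no change)
  #11 pop 6: in=11111 → 00110 (no change)

Fixpoint:
  val[0] = 01110
  val[1] = 10111
  val[2] = 11010
  val[3] = 11011
  val[4] = 10011
  val[5] = 10111
  val[6] = 00110
  val[7] = 00101

10111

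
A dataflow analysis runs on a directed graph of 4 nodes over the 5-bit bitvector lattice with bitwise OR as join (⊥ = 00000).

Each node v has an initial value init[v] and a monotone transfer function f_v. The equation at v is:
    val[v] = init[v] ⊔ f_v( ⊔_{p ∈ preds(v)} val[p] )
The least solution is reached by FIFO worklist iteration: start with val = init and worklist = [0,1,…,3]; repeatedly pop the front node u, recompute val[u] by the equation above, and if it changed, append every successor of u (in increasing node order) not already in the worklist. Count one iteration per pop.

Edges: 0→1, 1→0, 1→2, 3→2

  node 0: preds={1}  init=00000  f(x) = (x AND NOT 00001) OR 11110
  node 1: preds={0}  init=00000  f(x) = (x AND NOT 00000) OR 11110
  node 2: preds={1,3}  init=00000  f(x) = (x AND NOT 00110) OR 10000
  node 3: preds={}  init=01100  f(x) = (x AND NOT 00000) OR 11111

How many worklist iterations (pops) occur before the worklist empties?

Trace (6 dequeues):
  [1] u=0 | in 00000 | out 11110 | prev 00000 | push {}
  [2] u=1 | in 11110 | out 11110 | prev 00000 | push {0}
  [3] u=2 | in 11110 | out 11000 | prev 00000 | push {}
  [4] u=3 | in 00000 | out 11111 | prev 01100 | push {2}
  [5] u=0 | in 11110 | out 11110 | ==
  [6] u=2 | in 11111 | out 11001 | prev 11000 | push {}

Converged values:
  [0] 11110
  [1] 11110
  [2] 11001
  [3] 11111

6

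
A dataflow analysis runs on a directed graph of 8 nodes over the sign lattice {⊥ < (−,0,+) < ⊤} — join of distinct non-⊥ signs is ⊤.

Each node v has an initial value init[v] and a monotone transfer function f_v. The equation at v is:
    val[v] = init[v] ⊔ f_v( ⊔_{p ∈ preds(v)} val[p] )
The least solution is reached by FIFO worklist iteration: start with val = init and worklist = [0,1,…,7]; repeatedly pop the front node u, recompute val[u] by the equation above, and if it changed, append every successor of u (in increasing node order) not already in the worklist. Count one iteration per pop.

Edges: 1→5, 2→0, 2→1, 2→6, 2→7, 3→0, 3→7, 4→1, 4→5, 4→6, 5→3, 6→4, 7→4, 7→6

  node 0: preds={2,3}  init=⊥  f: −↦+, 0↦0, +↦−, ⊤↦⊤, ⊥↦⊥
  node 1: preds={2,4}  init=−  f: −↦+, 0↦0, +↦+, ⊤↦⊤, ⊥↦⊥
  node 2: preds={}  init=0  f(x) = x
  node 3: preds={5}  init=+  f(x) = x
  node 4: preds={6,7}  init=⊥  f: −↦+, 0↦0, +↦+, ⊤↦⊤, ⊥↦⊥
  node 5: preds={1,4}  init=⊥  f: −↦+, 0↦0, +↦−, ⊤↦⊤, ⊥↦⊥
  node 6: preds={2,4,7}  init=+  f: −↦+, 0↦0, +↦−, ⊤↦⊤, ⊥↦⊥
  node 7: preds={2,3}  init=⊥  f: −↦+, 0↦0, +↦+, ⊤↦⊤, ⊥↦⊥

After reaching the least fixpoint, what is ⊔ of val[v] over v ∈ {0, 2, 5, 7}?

Iteration log — 16 steps:
  step 1. node 0  ⊔preds=⊤  new=⊤  old=⊥  +wl: 
  step 2. node 1  ⊔preds=0  new=⊤  old=−  +wl: 
  step 3. node 2  ⊔preds=⊥  new=0  stable
  step 4. node 3  ⊔preds=⊥  new=+  stable
  step 5. node 4  ⊔preds=+  new=+  old=⊥  +wl: 1
  step 6. node 5  ⊔preds=⊤  new=⊤  old=⊥  +wl: 3
  step 7. node 6  ⊔preds=⊤  new=⊤  old=+  +wl: 4
  step 8. node 7  ⊔preds=⊤  new=⊤  old=⊥  +wl: 6
  step 9. node 1  ⊔preds=⊤  new=⊤  stable
  step 10. node 3  ⊔preds=⊤  new=⊤  old=+  +wl: 0,7
  step 11. node 4  ⊔preds=⊤  new=⊤  old=+  +wl: 1,5
  step 12. node 6  ⊔preds=⊤  new=⊤  stable
  step 13. node 0  ⊔preds=⊤  new=⊤  stable
  step 14. node 7  ⊔preds=⊤  new=⊤  stable
  step 15. node 1  ⊔preds=⊤  new=⊤  stable
  step 16. node 5  ⊔preds=⊤  new=⊤  stable

Least fixpoint reached:
  node 0: ⊤
  node 1: ⊤
  node 2: 0
  node 3: ⊤
  node 4: ⊤
  node 5: ⊤
  node 6: ⊤
  node 7: ⊤

⊤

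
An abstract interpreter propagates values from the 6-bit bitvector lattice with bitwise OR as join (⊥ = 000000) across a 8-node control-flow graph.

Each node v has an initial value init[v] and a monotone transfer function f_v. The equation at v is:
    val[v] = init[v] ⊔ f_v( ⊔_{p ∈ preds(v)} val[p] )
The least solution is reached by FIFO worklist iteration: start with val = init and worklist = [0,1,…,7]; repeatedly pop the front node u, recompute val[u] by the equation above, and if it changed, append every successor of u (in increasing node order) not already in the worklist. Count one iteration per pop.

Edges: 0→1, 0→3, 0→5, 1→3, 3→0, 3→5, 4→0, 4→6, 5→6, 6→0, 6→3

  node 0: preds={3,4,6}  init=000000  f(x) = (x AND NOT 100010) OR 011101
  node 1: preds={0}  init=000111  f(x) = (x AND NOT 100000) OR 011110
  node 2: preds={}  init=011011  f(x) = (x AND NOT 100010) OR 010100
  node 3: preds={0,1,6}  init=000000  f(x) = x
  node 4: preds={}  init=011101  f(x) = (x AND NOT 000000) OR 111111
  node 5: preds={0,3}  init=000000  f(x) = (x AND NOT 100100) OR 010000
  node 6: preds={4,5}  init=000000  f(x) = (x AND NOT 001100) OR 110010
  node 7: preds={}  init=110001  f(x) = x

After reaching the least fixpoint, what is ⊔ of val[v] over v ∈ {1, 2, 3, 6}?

111111

Worklist (12 pops):
  #1 pop 0: in=011101 → 011101 (was 000000); enqueue []
  #2 pop 1: in=011101 → 011111 (was 000111); enqueue []
  #3 pop 2: in=000000 → 011111 (was 011011); enqueue []
  #4 pop 3: in=011111 → 011111 (was 000000); enqueue [0]
  #5 pop 4: in=000000 → 111111 (was 011101); enqueue []
  #6 pop 5: in=011111 → 011011 (was 000000); enqueue []
  #7 pop 6: in=111111 → 110011 (was 000000); enqueue [3]
  #8 pop 7: in=000000 → 110001 (no change)
  #9 pop 0: in=111111 → 011101 (no change)
  #10 pop 3: in=111111 → 111111 (was 011111); enqueue [0,5]
  #11 pop 0: in=111111 → 011101 (no change)
  #12 pop 5: in=111111 → 011011 (no change)

Fixpoint:
  val[0] = 011101
  val[1] = 011111
  val[2] = 011111
  val[3] = 111111
  val[4] = 111111
  val[5] = 011011
  val[6] = 110011
  val[7] = 110001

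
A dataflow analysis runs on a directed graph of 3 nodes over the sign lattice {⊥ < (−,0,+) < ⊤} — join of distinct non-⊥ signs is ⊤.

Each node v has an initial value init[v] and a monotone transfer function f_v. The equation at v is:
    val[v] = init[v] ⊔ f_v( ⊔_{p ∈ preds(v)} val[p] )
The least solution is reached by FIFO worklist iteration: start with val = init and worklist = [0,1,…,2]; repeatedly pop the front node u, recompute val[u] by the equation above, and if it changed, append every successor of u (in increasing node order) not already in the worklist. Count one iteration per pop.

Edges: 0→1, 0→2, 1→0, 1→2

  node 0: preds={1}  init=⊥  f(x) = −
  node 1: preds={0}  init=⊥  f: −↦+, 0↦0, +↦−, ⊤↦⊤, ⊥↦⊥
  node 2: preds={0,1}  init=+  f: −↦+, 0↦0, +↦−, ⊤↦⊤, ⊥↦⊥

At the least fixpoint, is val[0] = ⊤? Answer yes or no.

no

Iteration log — 4 steps:
  step 1. node 0  ⊔preds=⊥  new=−  old=⊥  +wl: 
  step 2. node 1  ⊔preds=−  new=+  old=⊥  +wl: 0
  step 3. node 2  ⊔preds=⊤  new=⊤  old=+  +wl: 
  step 4. node 0  ⊔preds=+  new=−  stable

Least fixpoint reached:
  node 0: −
  node 1: +
  node 2: ⊤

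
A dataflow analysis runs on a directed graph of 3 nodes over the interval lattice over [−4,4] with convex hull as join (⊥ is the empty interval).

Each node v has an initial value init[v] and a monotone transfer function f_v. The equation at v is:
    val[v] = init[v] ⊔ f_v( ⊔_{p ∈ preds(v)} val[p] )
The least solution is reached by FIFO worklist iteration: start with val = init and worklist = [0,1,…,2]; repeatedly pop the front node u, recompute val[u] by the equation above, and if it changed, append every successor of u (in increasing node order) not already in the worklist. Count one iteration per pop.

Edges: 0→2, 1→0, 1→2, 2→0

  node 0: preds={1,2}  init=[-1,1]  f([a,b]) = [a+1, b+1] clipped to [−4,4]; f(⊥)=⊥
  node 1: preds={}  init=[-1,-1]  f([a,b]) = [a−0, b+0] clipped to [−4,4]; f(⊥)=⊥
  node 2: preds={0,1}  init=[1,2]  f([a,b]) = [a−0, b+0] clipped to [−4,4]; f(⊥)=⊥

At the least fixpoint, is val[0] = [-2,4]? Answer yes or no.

no

Iteration log — 6 steps:
  step 1. node 0  ⊔preds=[-1,2]  new=[-1,3]  old=[-1,1]  +wl: 
  step 2. node 1  ⊔preds=⊥  new=[-1,-1]  stable
  step 3. node 2  ⊔preds=[-1,3]  new=[-1,3]  old=[1,2]  +wl: 0
  step 4. node 0  ⊔preds=[-1,3]  new=[-1,4]  old=[-1,3]  +wl: 2
  step 5. node 2  ⊔preds=[-1,4]  new=[-1,4]  old=[-1,3]  +wl: 0
  step 6. node 0  ⊔preds=[-1,4]  new=[-1,4]  stable

Least fixpoint reached:
  node 0: [-1,4]
  node 1: [-1,-1]
  node 2: [-1,4]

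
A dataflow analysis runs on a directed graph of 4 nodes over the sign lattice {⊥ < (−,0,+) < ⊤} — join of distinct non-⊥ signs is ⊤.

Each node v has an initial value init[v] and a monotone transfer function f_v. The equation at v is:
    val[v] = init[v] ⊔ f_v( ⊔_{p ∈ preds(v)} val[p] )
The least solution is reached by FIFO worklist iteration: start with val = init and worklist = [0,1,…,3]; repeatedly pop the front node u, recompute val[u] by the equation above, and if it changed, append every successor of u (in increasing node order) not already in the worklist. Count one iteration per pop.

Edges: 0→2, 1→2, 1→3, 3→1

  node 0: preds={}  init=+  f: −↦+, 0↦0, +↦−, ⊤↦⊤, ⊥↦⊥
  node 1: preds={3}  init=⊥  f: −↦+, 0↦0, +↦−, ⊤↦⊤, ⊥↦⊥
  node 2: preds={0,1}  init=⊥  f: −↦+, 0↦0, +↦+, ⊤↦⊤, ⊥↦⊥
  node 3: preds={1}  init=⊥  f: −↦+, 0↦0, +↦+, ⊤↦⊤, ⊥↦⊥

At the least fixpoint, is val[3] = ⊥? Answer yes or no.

Iteration log — 4 steps:
  step 1. node 0  ⊔preds=⊥  new=+  stable
  step 2. node 1  ⊔preds=⊥  new=⊥  stable
  step 3. node 2  ⊔preds=+  new=+  old=⊥  +wl: 
  step 4. node 3  ⊔preds=⊥  new=⊥  stable

Least fixpoint reached:
  node 0: +
  node 1: ⊥
  node 2: +
  node 3: ⊥

yes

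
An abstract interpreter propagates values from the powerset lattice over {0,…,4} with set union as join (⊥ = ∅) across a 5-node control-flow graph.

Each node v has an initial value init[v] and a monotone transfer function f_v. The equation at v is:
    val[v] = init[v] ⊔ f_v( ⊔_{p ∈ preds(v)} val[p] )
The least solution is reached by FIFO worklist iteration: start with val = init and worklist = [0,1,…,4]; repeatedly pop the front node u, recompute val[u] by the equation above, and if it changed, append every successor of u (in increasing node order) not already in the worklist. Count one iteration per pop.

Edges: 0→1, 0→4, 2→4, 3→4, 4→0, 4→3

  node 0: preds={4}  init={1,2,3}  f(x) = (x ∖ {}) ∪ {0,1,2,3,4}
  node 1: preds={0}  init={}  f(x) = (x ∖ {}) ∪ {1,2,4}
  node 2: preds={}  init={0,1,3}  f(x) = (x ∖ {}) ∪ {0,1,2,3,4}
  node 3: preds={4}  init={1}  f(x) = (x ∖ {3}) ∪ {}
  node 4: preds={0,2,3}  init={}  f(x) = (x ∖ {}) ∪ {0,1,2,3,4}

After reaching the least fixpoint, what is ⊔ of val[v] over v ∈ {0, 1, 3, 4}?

Trace (8 dequeues):
  [1] u=0 | in {} | out {0,1,2,3,4} | prev {1,2,3} | push {}
  [2] u=1 | in {0,1,2,3,4} | out {0,1,2,3,4} | prev {} | push {}
  [3] u=2 | in {} | out {0,1,2,3,4} | prev {0,1,3} | push {}
  [4] u=3 | in {} | out {1} | ==
  [5] u=4 | in {0,1,2,3,4} | out {0,1,2,3,4} | prev {} | push {0,3}
  [6] u=0 | in {0,1,2,3,4} | out {0,1,2,3,4} | ==
  [7] u=3 | in {0,1,2,3,4} | out {0,1,2,4} | prev {1} | push {4}
  [8] u=4 | in {0,1,2,3,4} | out {0,1,2,3,4} | ==

Converged values:
  [0] {0,1,2,3,4}
  [1] {0,1,2,3,4}
  [2] {0,1,2,3,4}
  [3] {0,1,2,4}
  [4] {0,1,2,3,4}

{0,1,2,3,4}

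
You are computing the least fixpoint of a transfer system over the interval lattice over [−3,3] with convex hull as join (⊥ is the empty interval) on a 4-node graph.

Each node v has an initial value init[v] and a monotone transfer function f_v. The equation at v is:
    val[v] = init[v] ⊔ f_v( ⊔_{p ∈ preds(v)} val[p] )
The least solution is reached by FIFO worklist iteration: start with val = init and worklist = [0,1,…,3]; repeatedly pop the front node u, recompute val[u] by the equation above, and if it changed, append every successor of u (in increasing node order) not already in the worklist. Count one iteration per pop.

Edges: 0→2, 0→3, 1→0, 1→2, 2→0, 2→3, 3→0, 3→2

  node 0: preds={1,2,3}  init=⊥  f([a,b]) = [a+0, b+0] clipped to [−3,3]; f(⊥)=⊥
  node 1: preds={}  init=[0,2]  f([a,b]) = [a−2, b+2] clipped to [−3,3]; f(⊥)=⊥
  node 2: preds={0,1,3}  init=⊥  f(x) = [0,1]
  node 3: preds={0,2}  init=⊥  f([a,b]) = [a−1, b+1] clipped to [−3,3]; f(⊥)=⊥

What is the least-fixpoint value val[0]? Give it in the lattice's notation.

[-3,3]

Trace (13 dequeues):
  [1] u=0 | in [0,2] | out [0,2] | prev ⊥ | push {}
  [2] u=1 | in ⊥ | out [0,2] | ==
  [3] u=2 | in [0,2] | out [0,1] | prev ⊥ | push {0}
  [4] u=3 | in [0,2] | out [-1,3] | prev ⊥ | push {2}
  [5] u=0 | in [-1,3] | out [-1,3] | prev [0,2] | push {3}
  [6] u=2 | in [-1,3] | out [0,1] | ==
  [7] u=3 | in [-1,3] | out [-2,3] | prev [-1,3] | push {0,2}
  [8] u=0 | in [-2,3] | out [-2,3] | prev [-1,3] | push {3}
  [9] u=2 | in [-2,3] | out [0,1] | ==
  [10] u=3 | in [-2,3] | out [-3,3] | prev [-2,3] | push {0,2}
  [11] u=0 | in [-3,3] | out [-3,3] | prev [-2,3] | push {3}
  [12] u=2 | in [-3,3] | out [0,1] | ==
  [13] u=3 | in [-3,3] | out [-3,3] | ==

Converged values:
  [0] [-3,3]
  [1] [0,2]
  [2] [0,1]
  [3] [-3,3]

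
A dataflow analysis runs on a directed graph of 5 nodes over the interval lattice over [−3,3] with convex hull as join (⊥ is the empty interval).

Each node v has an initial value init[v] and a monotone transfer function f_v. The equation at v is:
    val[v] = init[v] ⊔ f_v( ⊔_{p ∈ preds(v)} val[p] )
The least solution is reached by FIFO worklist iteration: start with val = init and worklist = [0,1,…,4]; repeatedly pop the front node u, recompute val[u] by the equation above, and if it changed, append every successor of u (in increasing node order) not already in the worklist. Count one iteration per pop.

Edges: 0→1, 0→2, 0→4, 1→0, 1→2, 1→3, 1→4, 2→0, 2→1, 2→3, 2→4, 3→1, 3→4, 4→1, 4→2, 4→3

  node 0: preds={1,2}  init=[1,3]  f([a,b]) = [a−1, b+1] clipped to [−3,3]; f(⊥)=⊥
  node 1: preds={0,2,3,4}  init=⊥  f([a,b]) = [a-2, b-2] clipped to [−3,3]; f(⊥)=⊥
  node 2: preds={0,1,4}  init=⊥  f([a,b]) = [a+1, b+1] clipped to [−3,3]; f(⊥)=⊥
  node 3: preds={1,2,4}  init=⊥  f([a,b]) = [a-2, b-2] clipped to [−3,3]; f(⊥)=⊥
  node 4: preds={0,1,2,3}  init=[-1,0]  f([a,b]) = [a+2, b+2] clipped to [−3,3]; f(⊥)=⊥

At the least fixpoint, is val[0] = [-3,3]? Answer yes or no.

yes

Worklist (10 pops):
  #1 pop 0: in=⊥ → [1,3] (no change)
  #2 pop 1: in=[-1,3] → [-3,1] (was ⊥); enqueue [0]
  #3 pop 2: in=[-3,3] → [-2,3] (was ⊥); enqueue [1]
  #4 pop 3: in=[-3,3] → [-3,1] (was ⊥); enqueue []
  #5 pop 4: in=[-3,3] → [-1,3] (was [-1,0]); enqueue [2,3]
  #6 pop 0: in=[-3,3] → [-3,3] (was [1,3]); enqueue [4]
  #7 pop 1: in=[-3,3] → [-3,1] (no change)
  #8 pop 2: in=[-3,3] → [-2,3] (no change)
  #9 pop 3: in=[-3,3] → [-3,1] (no change)
  #10 pop 4: in=[-3,3] → [-1,3] (no change)

Fixpoint:
  val[0] = [-3,3]
  val[1] = [-3,1]
  val[2] = [-2,3]
  val[3] = [-3,1]
  val[4] = [-1,3]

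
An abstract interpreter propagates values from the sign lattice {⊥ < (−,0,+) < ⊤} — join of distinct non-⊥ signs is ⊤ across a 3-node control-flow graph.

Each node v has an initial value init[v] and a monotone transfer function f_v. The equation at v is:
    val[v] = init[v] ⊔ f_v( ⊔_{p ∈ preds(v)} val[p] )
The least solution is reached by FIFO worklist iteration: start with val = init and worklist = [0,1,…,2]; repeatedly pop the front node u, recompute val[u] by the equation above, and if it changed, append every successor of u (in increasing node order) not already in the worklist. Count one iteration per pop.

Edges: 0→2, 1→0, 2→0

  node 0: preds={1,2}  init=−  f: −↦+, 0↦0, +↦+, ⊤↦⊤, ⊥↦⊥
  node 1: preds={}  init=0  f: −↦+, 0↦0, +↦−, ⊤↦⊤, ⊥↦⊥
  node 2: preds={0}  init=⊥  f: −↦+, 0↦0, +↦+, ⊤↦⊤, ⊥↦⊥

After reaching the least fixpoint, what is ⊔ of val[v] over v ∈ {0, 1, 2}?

⊤

Worklist (4 pops):
  #1 pop 0: in=0 → ⊤ (was −); enqueue []
  #2 pop 1: in=⊥ → 0 (no change)
  #3 pop 2: in=⊤ → ⊤ (was ⊥); enqueue [0]
  #4 pop 0: in=⊤ → ⊤ (no change)

Fixpoint:
  val[0] = ⊤
  val[1] = 0
  val[2] = ⊤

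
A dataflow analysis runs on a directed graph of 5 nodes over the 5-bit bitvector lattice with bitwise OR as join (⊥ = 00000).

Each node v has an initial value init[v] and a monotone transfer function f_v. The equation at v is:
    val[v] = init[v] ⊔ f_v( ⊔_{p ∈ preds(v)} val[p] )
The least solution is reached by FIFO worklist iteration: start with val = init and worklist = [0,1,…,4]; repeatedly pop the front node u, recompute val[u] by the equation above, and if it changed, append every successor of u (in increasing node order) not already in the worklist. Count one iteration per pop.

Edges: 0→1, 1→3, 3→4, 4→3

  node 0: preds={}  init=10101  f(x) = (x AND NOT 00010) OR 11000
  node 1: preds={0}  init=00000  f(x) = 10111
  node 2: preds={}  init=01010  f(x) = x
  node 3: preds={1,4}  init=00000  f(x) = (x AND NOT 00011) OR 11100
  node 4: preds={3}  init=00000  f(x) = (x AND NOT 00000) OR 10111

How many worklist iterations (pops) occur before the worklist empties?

Worklist (6 pops):
  #1 pop 0: in=00000 → 11101 (was 10101); enqueue []
  #2 pop 1: in=11101 → 10111 (was 00000); enqueue []
  #3 pop 2: in=00000 → 01010 (no change)
  #4 pop 3: in=10111 → 11100 (was 00000); enqueue []
  #5 pop 4: in=11100 → 11111 (was 00000); enqueue [3]
  #6 pop 3: in=11111 → 11100 (no change)

Fixpoint:
  val[0] = 11101
  val[1] = 10111
  val[2] = 01010
  val[3] = 11100
  val[4] = 11111

6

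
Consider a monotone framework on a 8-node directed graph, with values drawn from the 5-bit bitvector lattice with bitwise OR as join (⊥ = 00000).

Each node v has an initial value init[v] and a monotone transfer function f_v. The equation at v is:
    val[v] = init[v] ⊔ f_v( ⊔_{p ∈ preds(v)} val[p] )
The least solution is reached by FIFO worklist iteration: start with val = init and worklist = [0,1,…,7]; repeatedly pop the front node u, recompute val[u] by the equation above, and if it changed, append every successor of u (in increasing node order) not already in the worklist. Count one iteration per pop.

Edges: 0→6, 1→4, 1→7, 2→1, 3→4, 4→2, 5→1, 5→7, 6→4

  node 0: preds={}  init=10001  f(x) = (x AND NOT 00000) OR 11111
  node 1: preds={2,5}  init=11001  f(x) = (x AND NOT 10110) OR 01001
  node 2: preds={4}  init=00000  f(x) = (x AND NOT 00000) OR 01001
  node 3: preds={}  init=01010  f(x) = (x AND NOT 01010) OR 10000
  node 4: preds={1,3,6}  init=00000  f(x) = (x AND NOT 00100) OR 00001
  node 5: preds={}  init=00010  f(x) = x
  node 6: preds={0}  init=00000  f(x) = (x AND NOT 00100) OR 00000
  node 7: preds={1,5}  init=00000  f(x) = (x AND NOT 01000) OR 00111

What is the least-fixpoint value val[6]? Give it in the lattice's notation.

11011

Trace (12 dequeues):
  [1] u=0 | in 00000 | out 11111 | prev 10001 | push {}
  [2] u=1 | in 00010 | out 11001 | ==
  [3] u=2 | in 00000 | out 01001 | prev 00000 | push {1}
  [4] u=3 | in 00000 | out 11010 | prev 01010 | push {}
  [5] u=4 | in 11011 | out 11011 | prev 00000 | push {2}
  [6] u=5 | in 00000 | out 00010 | ==
  [7] u=6 | in 11111 | out 11011 | prev 00000 | push {4}
  [8] u=7 | in 11011 | out 10111 | prev 00000 | push {}
  [9] u=1 | in 01011 | out 11001 | ==
  [10] u=2 | in 11011 | out 11011 | prev 01001 | push {1}
  [11] u=4 | in 11011 | out 11011 | ==
  [12] u=1 | in 11011 | out 11001 | ==

Converged values:
  [0] 11111
  [1] 11001
  [2] 11011
  [3] 11010
  [4] 11011
  [5] 00010
  [6] 11011
  [7] 10111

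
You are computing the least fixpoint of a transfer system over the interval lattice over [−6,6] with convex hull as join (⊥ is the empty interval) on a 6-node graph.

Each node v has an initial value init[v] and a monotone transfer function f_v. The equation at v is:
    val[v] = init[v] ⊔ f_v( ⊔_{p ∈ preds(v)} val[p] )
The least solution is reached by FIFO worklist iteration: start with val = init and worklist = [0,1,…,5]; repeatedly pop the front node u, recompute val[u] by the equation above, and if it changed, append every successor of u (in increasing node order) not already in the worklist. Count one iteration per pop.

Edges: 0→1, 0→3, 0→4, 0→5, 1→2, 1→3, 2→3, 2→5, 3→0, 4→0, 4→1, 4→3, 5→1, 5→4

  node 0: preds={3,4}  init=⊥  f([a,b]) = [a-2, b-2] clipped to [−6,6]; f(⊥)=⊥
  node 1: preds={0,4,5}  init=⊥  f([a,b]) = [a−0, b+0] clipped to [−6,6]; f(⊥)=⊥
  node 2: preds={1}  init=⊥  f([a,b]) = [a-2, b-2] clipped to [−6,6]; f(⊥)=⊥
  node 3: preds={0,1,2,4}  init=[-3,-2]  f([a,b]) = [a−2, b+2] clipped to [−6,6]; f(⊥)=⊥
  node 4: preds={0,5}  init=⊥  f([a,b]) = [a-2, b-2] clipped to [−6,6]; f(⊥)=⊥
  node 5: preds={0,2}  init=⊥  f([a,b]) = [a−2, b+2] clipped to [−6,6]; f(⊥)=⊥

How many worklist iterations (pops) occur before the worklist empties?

Worklist (47 pops):
  #1 pop 0: in=[-3,-2] → [-5,-4] (was ⊥); enqueue []
  #2 pop 1: in=[-5,-4] → [-5,-4] (was ⊥); enqueue []
  #3 pop 2: in=[-5,-4] → [-6,-6] (was ⊥); enqueue []
  #4 pop 3: in=[-6,-4] → [-6,-2] (was [-3,-2]); enqueue [0]
  #5 pop 4: in=[-5,-4] → [-6,-6] (was ⊥); enqueue [1,3]
  #6 pop 5: in=[-6,-4] → [-6,-2] (was ⊥); enqueue [4]
  #7 pop 0: in=[-6,-2] → [-6,-4] (was [-5,-4]); enqueue [5]
  #8 pop 1: in=[-6,-2] → [-6,-2] (was [-5,-4]); enqueue [2]
  #9 pop 3: in=[-6,-2] → [-6,0] (was [-6,-2]); enqueue [0]
  #10 pop 4: in=[-6,-2] → [-6,-4] (was [-6,-6]); enqueue [1,3]
  #11 pop 5: in=[-6,-4] → [-6,-2] (no change)
  #12 pop 2: in=[-6,-2] → [-6,-4] (was [-6,-6]); enqueue [5]
  #13 pop 0: in=[-6,0] → [-6,-2] (was [-6,-4]); enqueue [4]
  #14 pop 1: in=[-6,-2] → [-6,-2] (no change)
  #15 pop 3: in=[-6,-2] → [-6,0] (no change)
  #16 pop 5: in=[-6,-2] → [-6,0] (was [-6,-2]); enqueue [1]
  #17 pop 4: in=[-6,0] → [-6,-2] (was [-6,-4]); enqueue [0,3]
  #18 pop 1: in=[-6,0] → [-6,0] (was [-6,-2]); enqueue [2]
  #19 pop 0: in=[-6,0] → [-6,-2] (no change)
  #20 pop 3: in=[-6,0] → [-6,2] (was [-6,0]); enqueue [0]
  #21 pop 2: in=[-6,0] → [-6,-2] (was [-6,-4]); enqueue [3,5]
  #22 pop 0: in=[-6,2] → [-6,0] (was [-6,-2]); enqueue [1,4]
  #23 pop 3: in=[-6,0] → [-6,2] (no change)
  #24 pop 5: in=[-6,0] → [-6,2] (was [-6,0]); enqueue []
  #25 pop 1: in=[-6,2] → [-6,2] (was [-6,0]); enqueue [2,3]
  #26 pop 4: in=[-6,2] → [-6,0] (was [-6,-2]); enqueue [0,1]
  #27 pop 2: in=[-6,2] → [-6,0] (was [-6,-2]); enqueue [5]
  #28 pop 3: in=[-6,2] → [-6,4] (was [-6,2]); enqueue []
  #29 pop 0: in=[-6,4] → [-6,2] (was [-6,0]); enqueue [3,4]
  #30 pop 1: in=[-6,2] → [-6,2] (no change)
  #31 pop 5: in=[-6,2] → [-6,4] (was [-6,2]); enqueue [1]
  #32 pop 3: in=[-6,2] → [-6,4] (no change)
  #33 pop 4: in=[-6,4] → [-6,2] (was [-6,0]); enqueue [0,3]
  #34 pop 1: in=[-6,4] → [-6,4] (was [-6,2]); enqueue [2]
  #35 pop 0: in=[-6,4] → [-6,2] (no change)
  #36 pop 3: in=[-6,4] → [-6,6] (was [-6,4]); enqueue [0]
  #37 pop 2: in=[-6,4] → [-6,2] (was [-6,0]); enqueue [3,5]
  #38 pop 0: in=[-6,6] → [-6,4] (was [-6,2]); enqueue [1,4]
  #39 pop 3: in=[-6,4] → [-6,6] (no change)
  #40 pop 5: in=[-6,4] → [-6,6] (was [-6,4]); enqueue []
  #41 pop 1: in=[-6,6] → [-6,6] (was [-6,4]); enqueue [2,3]
  #42 pop 4: in=[-6,6] → [-6,4] (was [-6,2]); enqueue [0,1]
  #43 pop 2: in=[-6,6] → [-6,4] (was [-6,2]); enqueue [5]
  #44 pop 3: in=[-6,6] → [-6,6] (no change)
  #45 pop 0: in=[-6,6] → [-6,4] (no change)
  #46 pop 1: in=[-6,6] → [-6,6] (no change)
  #47 pop 5: in=[-6,4] → [-6,6] (no change)

Fixpoint:
  val[0] = [-6,4]
  val[1] = [-6,6]
  val[2] = [-6,4]
  val[3] = [-6,6]
  val[4] = [-6,4]
  val[5] = [-6,6]

47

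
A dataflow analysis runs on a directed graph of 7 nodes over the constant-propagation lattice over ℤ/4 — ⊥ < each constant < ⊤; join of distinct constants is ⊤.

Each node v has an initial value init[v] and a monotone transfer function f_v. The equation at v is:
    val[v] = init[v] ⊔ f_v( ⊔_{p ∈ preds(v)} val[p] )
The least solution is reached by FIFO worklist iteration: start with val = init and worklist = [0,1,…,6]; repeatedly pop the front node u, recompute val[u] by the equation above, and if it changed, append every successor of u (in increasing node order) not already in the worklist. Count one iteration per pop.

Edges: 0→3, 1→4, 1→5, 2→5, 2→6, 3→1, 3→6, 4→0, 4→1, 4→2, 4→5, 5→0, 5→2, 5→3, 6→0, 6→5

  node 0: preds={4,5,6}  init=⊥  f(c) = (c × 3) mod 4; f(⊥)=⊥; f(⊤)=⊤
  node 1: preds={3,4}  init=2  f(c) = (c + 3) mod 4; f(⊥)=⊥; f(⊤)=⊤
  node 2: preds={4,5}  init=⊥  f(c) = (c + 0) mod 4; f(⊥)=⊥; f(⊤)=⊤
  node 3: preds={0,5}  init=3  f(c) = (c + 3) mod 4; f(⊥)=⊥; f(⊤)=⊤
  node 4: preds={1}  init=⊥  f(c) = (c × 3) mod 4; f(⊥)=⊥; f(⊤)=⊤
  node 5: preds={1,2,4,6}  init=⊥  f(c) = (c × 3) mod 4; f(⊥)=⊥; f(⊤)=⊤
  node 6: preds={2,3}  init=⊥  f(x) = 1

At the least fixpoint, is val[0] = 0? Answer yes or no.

no

Trace (20 dequeues):
  [1] u=0 | in ⊥ | out ⊥ | ==
  [2] u=1 | in 3 | out 2 | ==
  [3] u=2 | in ⊥ | out ⊥ | ==
  [4] u=3 | in ⊥ | out 3 | ==
  [5] u=4 | in 2 | out 2 | prev ⊥ | push {0,1,2}
  [6] u=5 | in 2 | out 2 | prev ⊥ | push {3}
  [7] u=6 | in 3 | out 1 | prev ⊥ | push {5}
  [8] u=0 | in ⊤ | out ⊤ | prev ⊥ | push {}
  [9] u=1 | in ⊤ | out ⊤ | prev 2 | push {4}
  [10] u=2 | in 2 | out 2 | prev ⊥ | push {6}
  [11] u=3 | in ⊤ | out ⊤ | prev 3 | push {1}
  [12] u=5 | in ⊤ | out ⊤ | prev 2 | push {0,2,3}
  [13] u=4 | in ⊤ | out ⊤ | prev 2 | push {5}
  [14] u=6 | in ⊤ | out 1 | ==
  [15] u=1 | in ⊤ | out ⊤ | ==
  [16] u=0 | in ⊤ | out ⊤ | ==
  [17] u=2 | in ⊤ | out ⊤ | prev 2 | push {6}
  [18] u=3 | in ⊤ | out ⊤ | ==
  [19] u=5 | in ⊤ | out ⊤ | ==
  [20] u=6 | in ⊤ | out 1 | ==

Converged values:
  [0] ⊤
  [1] ⊤
  [2] ⊤
  [3] ⊤
  [4] ⊤
  [5] ⊤
  [6] 1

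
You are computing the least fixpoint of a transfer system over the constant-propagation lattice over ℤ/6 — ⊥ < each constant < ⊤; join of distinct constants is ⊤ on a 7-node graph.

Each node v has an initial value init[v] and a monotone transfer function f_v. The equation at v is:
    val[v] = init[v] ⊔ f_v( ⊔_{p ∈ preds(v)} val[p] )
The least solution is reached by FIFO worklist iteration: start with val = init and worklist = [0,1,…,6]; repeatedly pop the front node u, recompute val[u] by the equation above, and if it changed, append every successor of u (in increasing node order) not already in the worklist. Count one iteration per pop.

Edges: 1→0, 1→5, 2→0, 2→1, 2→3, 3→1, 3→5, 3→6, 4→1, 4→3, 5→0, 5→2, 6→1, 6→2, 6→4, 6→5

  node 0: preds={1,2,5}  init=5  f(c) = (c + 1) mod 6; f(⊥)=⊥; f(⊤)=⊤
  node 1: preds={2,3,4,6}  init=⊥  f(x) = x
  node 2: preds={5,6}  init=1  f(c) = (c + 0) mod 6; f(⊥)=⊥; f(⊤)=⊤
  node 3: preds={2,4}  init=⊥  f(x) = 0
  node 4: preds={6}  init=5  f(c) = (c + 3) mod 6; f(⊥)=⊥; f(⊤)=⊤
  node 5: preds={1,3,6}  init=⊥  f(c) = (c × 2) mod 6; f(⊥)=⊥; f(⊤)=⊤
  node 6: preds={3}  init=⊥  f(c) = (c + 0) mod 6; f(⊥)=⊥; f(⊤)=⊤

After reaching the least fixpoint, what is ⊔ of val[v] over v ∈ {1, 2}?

⊤

Trace (15 dequeues):
  [1] u=0 | in 1 | out ⊤ | prev 5 | push {}
  [2] u=1 | in ⊤ | out ⊤ | prev ⊥ | push {0}
  [3] u=2 | in ⊥ | out 1 | ==
  [4] u=3 | in ⊤ | out 0 | prev ⊥ | push {1}
  [5] u=4 | in ⊥ | out 5 | ==
  [6] u=5 | in ⊤ | out ⊤ | prev ⊥ | push {2}
  [7] u=6 | in 0 | out 0 | prev ⊥ | push {4,5}
  [8] u=0 | in ⊤ | out ⊤ | ==
  [9] u=1 | in ⊤ | out ⊤ | ==
  [10] u=2 | in ⊤ | out ⊤ | prev 1 | push {0,1,3}
  [11] u=4 | in 0 | out ⊤ | prev 5 | push {}
  [12] u=5 | in ⊤ | out ⊤ | ==
  [13] u=0 | in ⊤ | out ⊤ | ==
  [14] u=1 | in ⊤ | out ⊤ | ==
  [15] u=3 | in ⊤ | out 0 | ==

Converged values:
  [0] ⊤
  [1] ⊤
  [2] ⊤
  [3] 0
  [4] ⊤
  [5] ⊤
  [6] 0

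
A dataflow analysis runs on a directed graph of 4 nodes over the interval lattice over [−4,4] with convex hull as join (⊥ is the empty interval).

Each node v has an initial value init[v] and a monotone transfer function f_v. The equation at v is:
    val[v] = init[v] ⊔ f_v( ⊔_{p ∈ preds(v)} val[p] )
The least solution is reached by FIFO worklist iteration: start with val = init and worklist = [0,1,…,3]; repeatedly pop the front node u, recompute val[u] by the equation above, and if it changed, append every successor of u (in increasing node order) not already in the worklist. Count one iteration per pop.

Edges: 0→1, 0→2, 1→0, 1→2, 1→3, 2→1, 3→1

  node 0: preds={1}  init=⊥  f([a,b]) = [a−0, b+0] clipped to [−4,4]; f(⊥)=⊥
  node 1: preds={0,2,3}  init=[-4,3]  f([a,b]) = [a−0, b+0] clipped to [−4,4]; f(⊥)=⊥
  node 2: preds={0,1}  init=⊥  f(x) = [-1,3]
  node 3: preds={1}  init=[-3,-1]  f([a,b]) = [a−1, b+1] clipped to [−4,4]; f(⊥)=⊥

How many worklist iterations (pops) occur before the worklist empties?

9

Iteration log — 9 steps:
  step 1. node 0  ⊔preds=[-4,3]  new=[-4,3]  old=⊥  +wl: 
  step 2. node 1  ⊔preds=[-4,3]  new=[-4,3]  stable
  step 3. node 2  ⊔preds=[-4,3]  new=[-1,3]  old=⊥  +wl: 1
  step 4. node 3  ⊔preds=[-4,3]  new=[-4,4]  old=[-3,-1]  +wl: 
  step 5. node 1  ⊔preds=[-4,4]  new=[-4,4]  old=[-4,3]  +wl: 0,2,3
  step 6. node 0  ⊔preds=[-4,4]  new=[-4,4]  old=[-4,3]  +wl: 1
  step 7. node 2  ⊔preds=[-4,4]  new=[-1,3]  stable
  step 8. node 3  ⊔preds=[-4,4]  new=[-4,4]  stable
  step 9. node 1  ⊔preds=[-4,4]  new=[-4,4]  stable

Least fixpoint reached:
  node 0: [-4,4]
  node 1: [-4,4]
  node 2: [-1,3]
  node 3: [-4,4]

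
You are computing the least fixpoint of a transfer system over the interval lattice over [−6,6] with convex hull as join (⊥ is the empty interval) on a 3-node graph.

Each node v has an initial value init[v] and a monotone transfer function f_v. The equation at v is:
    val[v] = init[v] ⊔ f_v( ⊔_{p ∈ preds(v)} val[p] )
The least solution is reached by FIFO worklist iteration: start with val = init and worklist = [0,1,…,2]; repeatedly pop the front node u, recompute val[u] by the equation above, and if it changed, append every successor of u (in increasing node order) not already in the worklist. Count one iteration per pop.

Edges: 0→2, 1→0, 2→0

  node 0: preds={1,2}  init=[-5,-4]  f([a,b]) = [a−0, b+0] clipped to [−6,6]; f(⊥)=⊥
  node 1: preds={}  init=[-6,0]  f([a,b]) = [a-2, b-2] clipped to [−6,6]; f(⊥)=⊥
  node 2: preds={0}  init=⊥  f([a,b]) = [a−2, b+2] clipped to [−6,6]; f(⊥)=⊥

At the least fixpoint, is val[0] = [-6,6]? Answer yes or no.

yes

Iteration log — 9 steps:
  step 1. node 0  ⊔preds=[-6,0]  new=[-6,0]  old=[-5,-4]  +wl: 
  step 2. node 1  ⊔preds=⊥  new=[-6,0]  stable
  step 3. node 2  ⊔preds=[-6,0]  new=[-6,2]  old=⊥  +wl: 0
  step 4. node 0  ⊔preds=[-6,2]  new=[-6,2]  old=[-6,0]  +wl: 2
  step 5. node 2  ⊔preds=[-6,2]  new=[-6,4]  old=[-6,2]  +wl: 0
  step 6. node 0  ⊔preds=[-6,4]  new=[-6,4]  old=[-6,2]  +wl: 2
  step 7. node 2  ⊔preds=[-6,4]  new=[-6,6]  old=[-6,4]  +wl: 0
  step 8. node 0  ⊔preds=[-6,6]  new=[-6,6]  old=[-6,4]  +wl: 2
  step 9. node 2  ⊔preds=[-6,6]  new=[-6,6]  stable

Least fixpoint reached:
  node 0: [-6,6]
  node 1: [-6,0]
  node 2: [-6,6]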